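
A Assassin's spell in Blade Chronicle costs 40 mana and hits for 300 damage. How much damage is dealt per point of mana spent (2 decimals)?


Efficiency = damage / mana
= 300 / 40
= 7.50

7.50 dmg/mana


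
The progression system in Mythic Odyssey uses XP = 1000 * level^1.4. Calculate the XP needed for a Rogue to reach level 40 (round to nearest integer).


XP = 1000 * level^1.4
Substitute level = 40:
XP = 1000 * 40^1.4
= 1000 * 174.9379
= 174938

174938 XP


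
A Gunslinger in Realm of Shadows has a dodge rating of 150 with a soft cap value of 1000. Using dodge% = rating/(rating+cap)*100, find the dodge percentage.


dodge% = 150 / (150 + 1000) * 100
= 150 / 1150 * 100
= 0.130435 * 100
= 13.04%

13.04%


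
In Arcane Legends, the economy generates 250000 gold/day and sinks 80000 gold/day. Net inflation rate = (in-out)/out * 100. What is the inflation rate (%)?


Net gold = 250000 - 80000 = 170000
Inflation rate = net / sunk * 100 = 170000 / 80000 * 100
= 2.125 * 100
= 212.50%

212.50%


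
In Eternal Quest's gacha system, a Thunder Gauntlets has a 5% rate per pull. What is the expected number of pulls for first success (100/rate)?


Expected pulls for a geometric distribution = 1/p = 100 / rate%
= 100 / 5
= 20.0

20.0 pulls


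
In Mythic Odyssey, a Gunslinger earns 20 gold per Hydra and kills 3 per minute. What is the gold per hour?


Gold per minute = 20 * 3 = 60
Gold per hour = 60 * 60 = 3600

3600 gold/hour


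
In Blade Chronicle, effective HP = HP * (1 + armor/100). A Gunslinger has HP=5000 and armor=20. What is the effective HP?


EHP = 5000 * (1 + 20/100)
= 5000 * (1 + 0.2)
= 5000 * 1.2
= 6000.0

6000.0 EHP


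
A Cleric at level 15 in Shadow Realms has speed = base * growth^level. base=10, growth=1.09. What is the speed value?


value = base * growth^level
= 10 * 1.09^15
= 10 * 3.642482
= 36.42

36.42 speed


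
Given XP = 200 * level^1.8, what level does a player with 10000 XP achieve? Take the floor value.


XP = 200 * level^1.8, so level = (XP / 200)^(1/1.8)
= (10000 / 200)^(1/1.8)
= 50.0^0.5556
= 8.7876
Floor: level = 8

level 8


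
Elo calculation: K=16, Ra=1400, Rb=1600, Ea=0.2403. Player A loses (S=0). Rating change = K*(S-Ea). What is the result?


Elo update: delta = K * (S - Ea), where S = 0 (loses)
S - Ea = 0 - 0.2403 = -0.2403
Rating change = 16 * -0.2403
= -3.84

-3.84 rating points


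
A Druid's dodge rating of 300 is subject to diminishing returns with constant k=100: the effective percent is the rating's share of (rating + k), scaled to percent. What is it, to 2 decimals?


effective% = rating / (rating + k) * 100
= 300 / (300 + 100) * 100
= 300 / 400 * 100
= 0.75 * 100
= 75.00%

75.00%


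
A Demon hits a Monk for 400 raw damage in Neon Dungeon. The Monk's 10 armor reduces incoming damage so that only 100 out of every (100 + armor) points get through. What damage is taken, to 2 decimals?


actual = 400 * 100 / (100 + 10)
= 400 * 100 / 110
= 40000 / 110
= 363.64

363.64 damage


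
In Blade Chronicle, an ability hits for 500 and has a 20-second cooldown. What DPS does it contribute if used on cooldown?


DPS = damage / cooldown
= 500 / 20
= 25.00

25.00 DPS


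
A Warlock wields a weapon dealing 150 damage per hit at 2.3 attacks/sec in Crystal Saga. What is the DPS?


DPS = damage * attack_speed
= 150 * 2.3
= 345.0

345.0 DPS


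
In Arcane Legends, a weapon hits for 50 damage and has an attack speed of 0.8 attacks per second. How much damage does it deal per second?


DPS = damage * attack_speed
= 50 * 0.8
= 40.0

40.0 DPS


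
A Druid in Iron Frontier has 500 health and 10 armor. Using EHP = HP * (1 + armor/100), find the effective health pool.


EHP = 500 * (1 + 10/100)
= 500 * (1 + 0.1)
= 500 * 1.1
= 550.0

550.0 EHP


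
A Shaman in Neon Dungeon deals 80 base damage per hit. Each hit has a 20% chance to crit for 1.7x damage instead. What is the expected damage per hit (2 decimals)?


E[dmg] = base * (1 + crit_chance * (crit_mult - 1))
cc as decimal = 20/100 = 0.2
cm - 1 = 1.7 - 1 = 0.7
Bonus factor = 0.2 * 0.7 = 0.14
Total multiplier = 1 + 0.14 = 1.14
Expected damage = 80 * 1.14 = 91.20

91.20 damage


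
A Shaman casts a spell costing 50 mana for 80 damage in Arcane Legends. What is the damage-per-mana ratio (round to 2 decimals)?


Efficiency = damage / mana
= 80 / 50
= 1.60

1.60 dmg/mana


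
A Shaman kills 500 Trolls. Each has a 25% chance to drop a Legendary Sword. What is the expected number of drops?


Expected drops = kills * (drop_rate / 100)
= 500 * (25 / 100)
= 500 * 0.25
= 125.0

125.0 drops


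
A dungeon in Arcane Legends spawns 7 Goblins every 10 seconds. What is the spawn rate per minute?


Spawns per minute = count * (60 / interval)
= 7 * (60 / 10)
= 7 * 6.0
= 42.0

42.0 per minute


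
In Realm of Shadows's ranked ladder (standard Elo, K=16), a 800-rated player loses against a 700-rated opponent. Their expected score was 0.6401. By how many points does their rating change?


Elo update: delta = K * (S - Ea), where S = 0 (loses)
S - Ea = 0 - 0.6401 = -0.6401
Rating change = 16 * -0.6401
= -10.24

-10.24 rating points


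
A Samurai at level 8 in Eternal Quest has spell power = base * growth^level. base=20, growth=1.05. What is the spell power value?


value = base * growth^level
= 20 * 1.05^8
= 20 * 1.477455
= 29.55

29.55 spell power


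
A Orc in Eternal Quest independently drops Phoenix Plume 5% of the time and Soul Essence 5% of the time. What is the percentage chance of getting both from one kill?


For independent events, P(both) = P(A) * P(B)
= 5% * 5%
= 25 / 100 %
= 0.25%

0.25%


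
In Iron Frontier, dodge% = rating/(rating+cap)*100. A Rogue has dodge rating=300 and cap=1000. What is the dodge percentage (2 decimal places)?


dodge% = 300 / (300 + 1000) * 100
= 300 / 1300 * 100
= 0.230769 * 100
= 23.08%

23.08%


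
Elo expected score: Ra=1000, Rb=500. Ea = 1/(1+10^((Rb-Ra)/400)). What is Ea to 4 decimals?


Elo expected score: Ea = 1/(1 + 10^((Rb-Ra)/400))
Rb - Ra = 500 - 1000 = -500
(Rb-Ra)/400 = -500/400 = -1.25
10^-1.25 = 0.056234
Ea = 1/(1 + 0.056234) = 1/1.056234 = 0.9468

0.9468


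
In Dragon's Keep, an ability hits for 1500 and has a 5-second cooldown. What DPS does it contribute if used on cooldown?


DPS = damage / cooldown
= 1500 / 5
= 300.00

300.00 DPS


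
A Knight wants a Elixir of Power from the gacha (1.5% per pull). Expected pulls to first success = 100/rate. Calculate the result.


Expected pulls for a geometric distribution = 1/p = 100 / rate%
= 100 / 1.5
= 66.67

66.67 pulls


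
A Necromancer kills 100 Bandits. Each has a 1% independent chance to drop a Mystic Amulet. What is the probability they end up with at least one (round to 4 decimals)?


P(at least one) = 1 - P(none) = 1 - (1-p)^n
p = 1/100 = 0.01
1 - p = 0.99
(1 - p)^100 = 0.99^100 = 0.366032
P(at least one) = 1 - 0.366032 = 0.6340

0.6340


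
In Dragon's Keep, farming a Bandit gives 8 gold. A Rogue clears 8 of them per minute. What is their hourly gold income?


Gold per minute = 8 * 8 = 64
Gold per hour = 64 * 60 = 3840

3840 gold/hour


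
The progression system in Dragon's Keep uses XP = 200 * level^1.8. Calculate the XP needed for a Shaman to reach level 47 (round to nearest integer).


XP = 200 * level^1.8
Substitute level = 47:
XP = 200 * 47^1.8
= 200 * 1022.7657
= 204553

204553 XP


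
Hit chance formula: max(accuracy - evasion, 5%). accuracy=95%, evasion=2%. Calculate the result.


accuracy - evasion = 95 - 2 = 93
Apply floor: max(93, 5) = 93
Hit chance = 93%

93%


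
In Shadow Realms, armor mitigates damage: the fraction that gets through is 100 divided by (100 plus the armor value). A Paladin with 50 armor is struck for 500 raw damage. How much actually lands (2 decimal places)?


actual = 500 * 100 / (100 + 50)
= 500 * 100 / 150
= 50000 / 150
= 333.33

333.33 damage


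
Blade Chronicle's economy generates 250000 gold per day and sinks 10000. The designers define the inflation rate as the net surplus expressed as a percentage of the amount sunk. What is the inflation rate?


Net gold = 250000 - 10000 = 240000
Inflation rate = net / sunk * 100 = 240000 / 10000 * 100
= 24.0 * 100
= 2400.00%

2400.00%


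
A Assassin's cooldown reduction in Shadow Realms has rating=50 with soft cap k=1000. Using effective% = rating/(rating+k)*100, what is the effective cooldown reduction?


effective% = rating / (rating + k) * 100
= 50 / (50 + 1000) * 100
= 50 / 1050 * 100
= 0.047619 * 100
= 4.76%

4.76%


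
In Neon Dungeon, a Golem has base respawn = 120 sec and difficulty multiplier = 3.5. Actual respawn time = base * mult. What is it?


Respawn time = base * multiplier
= 120 * 3.5
= 420.0 seconds

420.0 seconds


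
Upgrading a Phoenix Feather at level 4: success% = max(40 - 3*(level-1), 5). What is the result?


raw_rate = 40 - 3 * (4 - 1)
= 40 - 3 * 3
= 40 - 9
= 31
Apply floor: max(31, 5) = 31%

31%


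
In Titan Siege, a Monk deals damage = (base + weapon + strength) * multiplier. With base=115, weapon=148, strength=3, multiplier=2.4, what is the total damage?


Sum base + weapon + str = 115 + 148 + 3 = 266
Multiply by 2.4:
266 * 2.4 = 638.4

638.4 damage


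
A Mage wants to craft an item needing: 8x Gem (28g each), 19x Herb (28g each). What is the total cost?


Cost breakdown:
  Gem: 8 * 28 = 224
  Herb: 19 * 28 = 532
Total = 224 + 532 = 756

756 gold


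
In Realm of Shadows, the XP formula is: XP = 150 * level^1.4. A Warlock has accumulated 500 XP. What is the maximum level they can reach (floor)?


XP = 150 * level^1.4, so level = (XP / 150)^(1/1.4)
= (500 / 150)^(1/1.4)
= 3.3333^0.7143
= 2.3631
Floor: level = 2

level 2


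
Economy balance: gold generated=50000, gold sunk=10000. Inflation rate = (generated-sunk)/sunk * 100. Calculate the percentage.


Net gold = 50000 - 10000 = 40000
Inflation rate = net / sunk * 100 = 40000 / 10000 * 100
= 4.0 * 100
= 400.00%

400.00%


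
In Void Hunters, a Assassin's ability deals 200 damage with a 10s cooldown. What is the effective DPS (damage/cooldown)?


DPS = damage / cooldown
= 200 / 10
= 20.00

20.00 DPS


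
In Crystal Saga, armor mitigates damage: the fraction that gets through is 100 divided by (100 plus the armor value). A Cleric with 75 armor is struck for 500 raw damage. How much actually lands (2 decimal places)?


actual = 500 * 100 / (100 + 75)
= 500 * 100 / 175
= 50000 / 175
= 285.71

285.71 damage


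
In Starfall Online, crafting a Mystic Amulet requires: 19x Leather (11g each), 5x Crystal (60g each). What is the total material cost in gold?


Cost breakdown:
  Leather: 19 * 11 = 209
  Crystal: 5 * 60 = 300
Total = 209 + 300 = 509

509 gold


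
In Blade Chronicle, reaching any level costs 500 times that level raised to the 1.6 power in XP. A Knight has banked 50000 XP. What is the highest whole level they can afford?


XP = 500 * level^1.6, so level = (XP / 500)^(1/1.6)
= (50000 / 500)^(1/1.6)
= 100.0^0.625
= 17.7828
Floor: level = 17

level 17


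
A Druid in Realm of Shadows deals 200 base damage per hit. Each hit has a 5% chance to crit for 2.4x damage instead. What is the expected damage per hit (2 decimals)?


E[dmg] = base * (1 + crit_chance * (crit_mult - 1))
cc as decimal = 5/100 = 0.05
cm - 1 = 2.4 - 1 = 1.4
Bonus factor = 0.05 * 1.4 = 0.07
Total multiplier = 1 + 0.07 = 1.07
Expected damage = 200 * 1.07 = 214.00

214.00 damage


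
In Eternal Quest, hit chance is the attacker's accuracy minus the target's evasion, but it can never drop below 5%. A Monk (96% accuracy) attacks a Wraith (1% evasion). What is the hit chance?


accuracy - evasion = 96 - 1 = 95
Apply floor: max(95, 5) = 95
Hit chance = 95%

95%


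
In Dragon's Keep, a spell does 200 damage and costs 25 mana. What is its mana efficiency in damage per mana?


Efficiency = damage / mana
= 200 / 25
= 8.00

8.00 dmg/mana


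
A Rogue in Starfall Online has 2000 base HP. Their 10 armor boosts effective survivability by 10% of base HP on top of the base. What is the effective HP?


EHP = 2000 * (1 + 10/100)
= 2000 * (1 + 0.1)
= 2000 * 1.1
= 2200.0

2200.0 EHP


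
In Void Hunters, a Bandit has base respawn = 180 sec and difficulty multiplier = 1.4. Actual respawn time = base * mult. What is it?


Respawn time = base * multiplier
= 180 * 1.4
= 252.0 seconds

252.0 seconds


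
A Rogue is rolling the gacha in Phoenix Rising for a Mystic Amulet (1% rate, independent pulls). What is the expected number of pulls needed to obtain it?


Expected pulls for a geometric distribution = 1/p = 100 / rate%
= 100 / 1
= 100.0

100.0 pulls


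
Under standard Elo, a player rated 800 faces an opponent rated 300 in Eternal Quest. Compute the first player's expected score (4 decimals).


Elo expected score: Ea = 1/(1 + 10^((Rb-Ra)/400))
Rb - Ra = 300 - 800 = -500
(Rb-Ra)/400 = -500/400 = -1.25
10^-1.25 = 0.056234
Ea = 1/(1 + 0.056234) = 1/1.056234 = 0.9468

0.9468


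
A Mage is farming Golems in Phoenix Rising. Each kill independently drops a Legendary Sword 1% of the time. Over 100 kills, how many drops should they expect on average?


Expected drops = kills * (drop_rate / 100)
= 100 * (1 / 100)
= 100 * 0.01
= 1.0

1.0 drops


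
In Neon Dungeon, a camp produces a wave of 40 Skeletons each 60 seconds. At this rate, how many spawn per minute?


Spawns per minute = count * (60 / interval)
= 40 * (60 / 60)
= 40 * 1.0
= 40.0

40.0 per minute


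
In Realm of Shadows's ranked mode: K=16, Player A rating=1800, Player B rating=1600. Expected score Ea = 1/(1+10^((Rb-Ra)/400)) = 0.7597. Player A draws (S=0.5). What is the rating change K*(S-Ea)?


Elo update: delta = K * (S - Ea), where S = 0.5 (draws)
S - Ea = 0.5 - 0.7597 = -0.2597
Rating change = 16 * -0.2597
= -4.16

-4.16 rating points


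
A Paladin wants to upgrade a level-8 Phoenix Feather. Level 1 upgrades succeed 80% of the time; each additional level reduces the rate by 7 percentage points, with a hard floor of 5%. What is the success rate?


raw_rate = 80 - 7 * (8 - 1)
= 80 - 7 * 7
= 80 - 49
= 31
Apply floor: max(31, 5) = 31%

31%


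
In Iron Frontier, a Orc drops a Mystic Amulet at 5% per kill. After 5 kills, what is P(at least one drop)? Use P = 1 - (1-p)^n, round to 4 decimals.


P(at least one) = 1 - P(none) = 1 - (1-p)^n
p = 5/100 = 0.05
1 - p = 0.95
(1 - p)^5 = 0.95^5 = 0.773781
P(at least one) = 1 - 0.773781 = 0.2262

0.2262


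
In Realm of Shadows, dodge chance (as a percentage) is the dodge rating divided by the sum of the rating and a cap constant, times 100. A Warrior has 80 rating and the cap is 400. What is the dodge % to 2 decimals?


dodge% = 80 / (80 + 400) * 100
= 80 / 480 * 100
= 0.166667 * 100
= 16.67%

16.67%


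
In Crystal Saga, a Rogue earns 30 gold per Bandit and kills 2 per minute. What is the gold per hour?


Gold per minute = 30 * 2 = 60
Gold per hour = 60 * 60 = 3600

3600 gold/hour


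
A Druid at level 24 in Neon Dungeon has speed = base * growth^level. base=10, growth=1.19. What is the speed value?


value = base * growth^level
= 10 * 1.19^24
= 10 * 65.031994
= 650.32

650.32 speed


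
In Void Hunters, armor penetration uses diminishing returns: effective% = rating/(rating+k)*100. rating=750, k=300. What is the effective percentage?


effective% = rating / (rating + k) * 100
= 750 / (750 + 300) * 100
= 750 / 1050 * 100
= 0.714286 * 100
= 71.43%

71.43%


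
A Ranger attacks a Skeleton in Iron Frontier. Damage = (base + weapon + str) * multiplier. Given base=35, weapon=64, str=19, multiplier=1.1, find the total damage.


Sum base + weapon + str = 35 + 64 + 19 = 118
Multiply by 1.1:
118 * 1.1 = 129.8

129.8 damage


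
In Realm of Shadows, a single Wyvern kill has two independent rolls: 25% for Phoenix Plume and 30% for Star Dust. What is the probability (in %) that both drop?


For independent events, P(both) = P(A) * P(B)
= 25% * 30%
= 750 / 100 %
= 7.5%

7.5%


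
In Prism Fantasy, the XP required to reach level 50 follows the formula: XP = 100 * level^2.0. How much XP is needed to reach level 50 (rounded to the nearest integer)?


XP = 100 * level^2.0
Substitute level = 50:
XP = 100 * 50^2.0
= 100 * 2500.0
= 250000

250000 XP


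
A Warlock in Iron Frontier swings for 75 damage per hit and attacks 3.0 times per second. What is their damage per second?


DPS = damage * attack_speed
= 75 * 3.0
= 225.0

225.0 DPS


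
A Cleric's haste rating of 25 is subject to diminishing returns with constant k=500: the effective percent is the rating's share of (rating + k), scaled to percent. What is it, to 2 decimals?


effective% = rating / (rating + k) * 100
= 25 / (25 + 500) * 100
= 25 / 525 * 100
= 0.047619 * 100
= 4.76%

4.76%


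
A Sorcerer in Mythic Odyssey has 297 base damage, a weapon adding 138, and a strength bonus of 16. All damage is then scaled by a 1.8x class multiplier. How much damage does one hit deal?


Sum base + weapon + str = 297 + 138 + 16 = 451
Multiply by 1.8:
451 * 1.8 = 811.8

811.8 damage


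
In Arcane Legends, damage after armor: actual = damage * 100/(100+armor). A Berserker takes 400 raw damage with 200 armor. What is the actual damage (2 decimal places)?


actual = 400 * 100 / (100 + 200)
= 400 * 100 / 300
= 40000 / 300
= 133.33

133.33 damage


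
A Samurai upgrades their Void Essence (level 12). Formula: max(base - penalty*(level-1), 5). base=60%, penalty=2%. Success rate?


raw_rate = 60 - 2 * (12 - 1)
= 60 - 2 * 11
= 60 - 22
= 38
Apply floor: max(38, 5) = 38%

38%


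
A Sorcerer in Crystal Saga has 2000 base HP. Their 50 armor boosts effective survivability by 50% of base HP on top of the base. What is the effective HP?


EHP = 2000 * (1 + 50/100)
= 2000 * (1 + 0.5)
= 2000 * 1.5
= 3000.0

3000.0 EHP


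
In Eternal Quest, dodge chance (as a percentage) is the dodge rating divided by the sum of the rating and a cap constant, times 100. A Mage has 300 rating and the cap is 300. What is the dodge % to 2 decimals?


dodge% = 300 / (300 + 300) * 100
= 300 / 600 * 100
= 0.5 * 100
= 50.00%

50.00%


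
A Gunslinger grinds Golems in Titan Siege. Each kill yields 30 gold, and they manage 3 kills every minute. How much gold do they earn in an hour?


Gold per minute = 30 * 3 = 90
Gold per hour = 90 * 60 = 5400

5400 gold/hour


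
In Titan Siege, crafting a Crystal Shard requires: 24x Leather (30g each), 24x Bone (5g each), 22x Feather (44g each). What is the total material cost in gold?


Cost breakdown:
  Leather: 24 * 30 = 720
  Bone: 24 * 5 = 120
  Feather: 22 * 44 = 968
Total = 720 + 120 + 968 = 1808

1808 gold


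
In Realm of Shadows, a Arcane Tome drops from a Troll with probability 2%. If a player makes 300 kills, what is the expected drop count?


Expected drops = kills * (drop_rate / 100)
= 300 * (2 / 100)
= 300 * 0.02
= 6.0

6.0 drops


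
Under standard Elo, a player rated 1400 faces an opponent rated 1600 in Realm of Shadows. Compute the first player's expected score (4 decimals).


Elo expected score: Ea = 1/(1 + 10^((Rb-Ra)/400))
Rb - Ra = 1600 - 1400 = 200
(Rb-Ra)/400 = 200/400 = 0.5
10^0.5 = 3.162278
Ea = 1/(1 + 3.162278) = 1/4.162278 = 0.2403

0.2403


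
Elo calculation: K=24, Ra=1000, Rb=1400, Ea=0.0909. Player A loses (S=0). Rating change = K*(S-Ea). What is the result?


Elo update: delta = K * (S - Ea), where S = 0 (loses)
S - Ea = 0 - 0.0909 = -0.0909
Rating change = 24 * -0.0909
= -2.18

-2.18 rating points


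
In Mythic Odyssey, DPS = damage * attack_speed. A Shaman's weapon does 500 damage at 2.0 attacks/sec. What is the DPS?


DPS = damage * attack_speed
= 500 * 2.0
= 1000.0

1000.0 DPS


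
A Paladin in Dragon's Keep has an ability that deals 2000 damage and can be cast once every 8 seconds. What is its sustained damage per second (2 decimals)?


DPS = damage / cooldown
= 2000 / 8
= 250.00

250.00 DPS


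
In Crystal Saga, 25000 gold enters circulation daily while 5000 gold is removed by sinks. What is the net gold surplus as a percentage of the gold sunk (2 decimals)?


Net gold = 25000 - 5000 = 20000
Inflation rate = net / sunk * 100 = 20000 / 5000 * 100
= 4.0 * 100
= 400.00%

400.00%


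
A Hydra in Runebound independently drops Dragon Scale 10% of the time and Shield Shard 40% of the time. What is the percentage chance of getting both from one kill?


For independent events, P(both) = P(A) * P(B)
= 10% * 40%
= 400 / 100 %
= 4.0%

4.0%


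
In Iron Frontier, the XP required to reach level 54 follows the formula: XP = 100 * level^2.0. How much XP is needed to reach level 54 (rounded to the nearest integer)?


XP = 100 * level^2.0
Substitute level = 54:
XP = 100 * 54^2.0
= 100 * 2916.0
= 291600

291600 XP


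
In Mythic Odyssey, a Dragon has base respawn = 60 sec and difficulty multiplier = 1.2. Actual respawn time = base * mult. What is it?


Respawn time = base * multiplier
= 60 * 1.2
= 72.0 seconds

72.0 seconds


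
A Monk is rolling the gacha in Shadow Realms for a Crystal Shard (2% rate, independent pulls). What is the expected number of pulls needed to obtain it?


Expected pulls for a geometric distribution = 1/p = 100 / rate%
= 100 / 2
= 50.0

50.0 pulls


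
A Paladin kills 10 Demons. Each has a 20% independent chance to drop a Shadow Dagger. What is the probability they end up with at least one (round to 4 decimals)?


P(at least one) = 1 - P(none) = 1 - (1-p)^n
p = 20/100 = 0.2
1 - p = 0.8
(1 - p)^10 = 0.8^10 = 0.107374
P(at least one) = 1 - 0.107374 = 0.8926

0.8926


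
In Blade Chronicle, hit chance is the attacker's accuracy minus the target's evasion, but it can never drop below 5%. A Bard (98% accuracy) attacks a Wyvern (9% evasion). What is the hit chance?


accuracy - evasion = 98 - 9 = 89
Apply floor: max(89, 5) = 89
Hit chance = 89%

89%


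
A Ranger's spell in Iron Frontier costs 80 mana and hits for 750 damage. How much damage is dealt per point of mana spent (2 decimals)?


Efficiency = damage / mana
= 750 / 80
= 9.38

9.38 dmg/mana


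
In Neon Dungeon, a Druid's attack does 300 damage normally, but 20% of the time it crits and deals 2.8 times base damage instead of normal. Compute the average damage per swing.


E[dmg] = base * (1 + crit_chance * (crit_mult - 1))
cc as decimal = 20/100 = 0.2
cm - 1 = 2.8 - 1 = 1.8
Bonus factor = 0.2 * 1.8 = 0.36
Total multiplier = 1 + 0.36 = 1.36
Expected damage = 300 * 1.36 = 408.00

408.00 damage


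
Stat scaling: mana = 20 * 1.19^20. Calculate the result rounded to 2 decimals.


value = base * growth^level
= 20 * 1.19^20
= 20 * 32.429423
= 648.59

648.59 mana


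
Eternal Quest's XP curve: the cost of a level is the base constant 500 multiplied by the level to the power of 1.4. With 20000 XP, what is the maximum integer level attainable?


XP = 500 * level^1.4, so level = (XP / 500)^(1/1.4)
= (20000 / 500)^(1/1.4)
= 40.0^0.7143
= 13.9421
Floor: level = 13

level 13


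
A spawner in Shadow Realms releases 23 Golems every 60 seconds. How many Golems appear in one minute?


Spawns per minute = count * (60 / interval)
= 23 * (60 / 60)
= 23 * 1.0
= 23.0

23.0 per minute


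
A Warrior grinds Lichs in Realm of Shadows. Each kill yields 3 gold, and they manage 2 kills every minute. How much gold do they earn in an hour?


Gold per minute = 3 * 2 = 6
Gold per hour = 6 * 60 = 360

360 gold/hour


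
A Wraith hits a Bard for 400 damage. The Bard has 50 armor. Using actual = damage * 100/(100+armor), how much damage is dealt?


actual = 400 * 100 / (100 + 50)
= 400 * 100 / 150
= 40000 / 150
= 266.67

266.67 damage


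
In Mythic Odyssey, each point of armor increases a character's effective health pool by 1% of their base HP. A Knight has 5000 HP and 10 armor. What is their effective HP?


EHP = 5000 * (1 + 10/100)
= 5000 * (1 + 0.1)
= 5000 * 1.1
= 5500.0

5500.0 EHP


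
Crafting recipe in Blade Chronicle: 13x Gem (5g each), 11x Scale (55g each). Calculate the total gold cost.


Cost breakdown:
  Gem: 13 * 5 = 65
  Scale: 11 * 55 = 605
Total = 65 + 605 = 670

670 gold


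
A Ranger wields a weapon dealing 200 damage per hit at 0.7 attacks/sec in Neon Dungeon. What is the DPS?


DPS = damage * attack_speed
= 200 * 0.7
= 140.0

140.0 DPS


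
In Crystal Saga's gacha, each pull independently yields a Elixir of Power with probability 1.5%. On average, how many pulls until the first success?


Expected pulls for a geometric distribution = 1/p = 100 / rate%
= 100 / 1.5
= 66.67

66.67 pulls


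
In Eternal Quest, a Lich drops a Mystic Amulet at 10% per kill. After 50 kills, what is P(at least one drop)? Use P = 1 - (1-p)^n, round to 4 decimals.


P(at least one) = 1 - P(none) = 1 - (1-p)^n
p = 10/100 = 0.1
1 - p = 0.9
(1 - p)^50 = 0.9^50 = 0.005154
P(at least one) = 1 - 0.005154 = 0.9948

0.9948


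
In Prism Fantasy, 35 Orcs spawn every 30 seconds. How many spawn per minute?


Spawns per minute = count * (60 / interval)
= 35 * (60 / 30)
= 35 * 2.0
= 70.0

70.0 per minute


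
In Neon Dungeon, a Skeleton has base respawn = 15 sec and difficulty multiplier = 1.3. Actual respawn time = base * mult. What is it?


Respawn time = base * multiplier
= 15 * 1.3
= 19.5 seconds

19.5 seconds


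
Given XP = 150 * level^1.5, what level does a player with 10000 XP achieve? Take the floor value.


XP = 150 * level^1.5, so level = (XP / 150)^(1/1.5)
= (10000 / 150)^(1/1.5)
= 66.6667^0.6667
= 16.4414
Floor: level = 16

level 16


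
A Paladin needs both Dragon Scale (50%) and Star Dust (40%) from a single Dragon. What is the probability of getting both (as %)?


For independent events, P(both) = P(A) * P(B)
= 50% * 40%
= 2000 / 100 %
= 20.0%

20.0%


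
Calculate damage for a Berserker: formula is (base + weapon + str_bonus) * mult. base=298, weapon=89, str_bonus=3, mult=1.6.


Sum base + weapon + str = 298 + 89 + 3 = 390
Multiply by 1.6:
390 * 1.6 = 624.0

624.0 damage


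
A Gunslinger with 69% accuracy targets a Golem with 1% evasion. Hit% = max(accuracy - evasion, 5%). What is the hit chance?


accuracy - evasion = 69 - 1 = 68
Apply floor: max(68, 5) = 68
Hit chance = 68%

68%


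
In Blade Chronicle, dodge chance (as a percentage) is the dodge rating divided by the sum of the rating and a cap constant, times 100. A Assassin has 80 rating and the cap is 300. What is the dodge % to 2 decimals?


dodge% = 80 / (80 + 300) * 100
= 80 / 380 * 100
= 0.210526 * 100
= 21.05%

21.05%


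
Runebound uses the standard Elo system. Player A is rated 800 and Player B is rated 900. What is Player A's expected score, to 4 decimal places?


Elo expected score: Ea = 1/(1 + 10^((Rb-Ra)/400))
Rb - Ra = 900 - 800 = 100
(Rb-Ra)/400 = 100/400 = 0.25
10^0.25 = 1.778279
Ea = 1/(1 + 1.778279) = 1/2.778279 = 0.3599

0.3599


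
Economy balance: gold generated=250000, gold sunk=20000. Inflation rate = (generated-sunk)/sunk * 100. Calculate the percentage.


Net gold = 250000 - 20000 = 230000
Inflation rate = net / sunk * 100 = 230000 / 20000 * 100
= 11.5 * 100
= 1150.00%

1150.00%


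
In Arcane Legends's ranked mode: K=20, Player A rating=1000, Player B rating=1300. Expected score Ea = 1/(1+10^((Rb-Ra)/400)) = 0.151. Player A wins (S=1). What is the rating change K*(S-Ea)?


Elo update: delta = K * (S - Ea), where S = 1 (wins)
S - Ea = 1 - 0.151 = 0.849
Rating change = 20 * 0.849
= 16.98

16.98 rating points


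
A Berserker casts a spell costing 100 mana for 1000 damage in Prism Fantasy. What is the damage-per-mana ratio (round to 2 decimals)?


Efficiency = damage / mana
= 1000 / 100
= 10.00

10.00 dmg/mana


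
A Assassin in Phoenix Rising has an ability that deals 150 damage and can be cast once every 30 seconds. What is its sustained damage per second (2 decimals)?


DPS = damage / cooldown
= 150 / 30
= 5.00

5.00 DPS


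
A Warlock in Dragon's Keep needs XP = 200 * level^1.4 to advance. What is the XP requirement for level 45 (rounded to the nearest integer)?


XP = 200 * level^1.4
Substitute level = 45:
XP = 200 * 45^1.4
= 200 * 206.2992
= 41260

41260 XP


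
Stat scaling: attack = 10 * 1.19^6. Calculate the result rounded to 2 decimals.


value = base * growth^level
= 10 * 1.19^6
= 10 * 2.839761
= 28.40

28.40 attack


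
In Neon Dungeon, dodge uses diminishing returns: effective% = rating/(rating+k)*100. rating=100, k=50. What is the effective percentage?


effective% = rating / (rating + k) * 100
= 100 / (100 + 50) * 100
= 100 / 150 * 100
= 0.666667 * 100
= 66.67%

66.67%


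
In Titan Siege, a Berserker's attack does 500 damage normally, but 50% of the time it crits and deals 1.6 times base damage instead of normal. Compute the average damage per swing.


E[dmg] = base * (1 + crit_chance * (crit_mult - 1))
cc as decimal = 50/100 = 0.5
cm - 1 = 1.6 - 1 = 0.6
Bonus factor = 0.5 * 0.6 = 0.3
Total multiplier = 1 + 0.3 = 1.3
Expected damage = 500 * 1.3 = 650.00

650.00 damage


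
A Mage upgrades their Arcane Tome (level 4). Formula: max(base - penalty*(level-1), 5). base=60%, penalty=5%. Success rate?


raw_rate = 60 - 5 * (4 - 1)
= 60 - 5 * 3
= 60 - 15
= 45
Apply floor: max(45, 5) = 45%

45%


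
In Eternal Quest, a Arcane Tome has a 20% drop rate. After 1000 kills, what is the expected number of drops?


Expected drops = kills * (drop_rate / 100)
= 1000 * (20 / 100)
= 1000 * 0.2
= 200.0

200.0 drops


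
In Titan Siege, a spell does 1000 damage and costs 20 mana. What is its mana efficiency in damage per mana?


Efficiency = damage / mana
= 1000 / 20
= 50.00

50.00 dmg/mana


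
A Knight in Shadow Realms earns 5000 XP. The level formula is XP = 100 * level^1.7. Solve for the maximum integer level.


XP = 100 * level^1.7, so level = (XP / 100)^(1/1.7)
= (5000 / 100)^(1/1.7)
= 50.0^0.5882
= 9.9861
Floor: level = 9

level 9


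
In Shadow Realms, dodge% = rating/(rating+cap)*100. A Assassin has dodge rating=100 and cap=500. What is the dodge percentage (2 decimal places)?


dodge% = 100 / (100 + 500) * 100
= 100 / 600 * 100
= 0.166667 * 100
= 16.67%

16.67%


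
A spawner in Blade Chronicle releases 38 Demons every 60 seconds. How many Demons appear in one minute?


Spawns per minute = count * (60 / interval)
= 38 * (60 / 60)
= 38 * 1.0
= 38.0

38.0 per minute


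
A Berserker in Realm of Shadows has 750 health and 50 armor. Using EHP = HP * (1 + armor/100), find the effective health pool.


EHP = 750 * (1 + 50/100)
= 750 * (1 + 0.5)
= 750 * 1.5
= 1125.0

1125.0 EHP


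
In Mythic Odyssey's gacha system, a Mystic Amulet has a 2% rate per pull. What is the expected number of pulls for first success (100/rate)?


Expected pulls for a geometric distribution = 1/p = 100 / rate%
= 100 / 2
= 50.0

50.0 pulls


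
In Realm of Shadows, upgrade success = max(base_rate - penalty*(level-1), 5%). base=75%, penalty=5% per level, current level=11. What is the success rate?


raw_rate = 75 - 5 * (11 - 1)
= 75 - 5 * 10
= 75 - 50
= 25
Apply floor: max(25, 5) = 25%

25%


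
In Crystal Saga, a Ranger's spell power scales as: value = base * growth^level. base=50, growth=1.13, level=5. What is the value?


value = base * growth^level
= 50 * 1.13^5
= 50 * 1.842435
= 92.12

92.12 spell power


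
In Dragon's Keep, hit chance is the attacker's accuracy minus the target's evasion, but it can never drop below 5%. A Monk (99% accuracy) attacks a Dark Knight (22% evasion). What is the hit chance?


accuracy - evasion = 99 - 22 = 77
Apply floor: max(77, 5) = 77
Hit chance = 77%

77%


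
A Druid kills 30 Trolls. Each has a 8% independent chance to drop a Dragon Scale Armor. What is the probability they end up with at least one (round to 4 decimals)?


P(at least one) = 1 - P(none) = 1 - (1-p)^n
p = 8/100 = 0.08
1 - p = 0.92
(1 - p)^30 = 0.92^30 = 0.081966
P(at least one) = 1 - 0.081966 = 0.9180

0.9180


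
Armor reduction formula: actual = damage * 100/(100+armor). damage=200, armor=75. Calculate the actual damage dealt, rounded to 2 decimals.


actual = 200 * 100 / (100 + 75)
= 200 * 100 / 175
= 20000 / 175
= 114.29

114.29 damage


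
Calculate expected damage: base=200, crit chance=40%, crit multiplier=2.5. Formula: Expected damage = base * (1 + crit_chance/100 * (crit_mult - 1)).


E[dmg] = base * (1 + crit_chance * (crit_mult - 1))
cc as decimal = 40/100 = 0.4
cm - 1 = 2.5 - 1 = 1.5
Bonus factor = 0.4 * 1.5 = 0.6
Total multiplier = 1 + 0.6 = 1.6
Expected damage = 200 * 1.6 = 320.00

320.00 damage


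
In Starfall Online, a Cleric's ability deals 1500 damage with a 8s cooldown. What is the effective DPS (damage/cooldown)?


DPS = damage / cooldown
= 1500 / 8
= 187.50

187.50 DPS


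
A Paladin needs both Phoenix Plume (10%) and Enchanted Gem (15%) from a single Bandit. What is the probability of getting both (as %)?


For independent events, P(both) = P(A) * P(B)
= 10% * 15%
= 150 / 100 %
= 1.5%

1.5%


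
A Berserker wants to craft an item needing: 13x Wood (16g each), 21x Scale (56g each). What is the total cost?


Cost breakdown:
  Wood: 13 * 16 = 208
  Scale: 21 * 56 = 1176
Total = 208 + 1176 = 1384

1384 gold


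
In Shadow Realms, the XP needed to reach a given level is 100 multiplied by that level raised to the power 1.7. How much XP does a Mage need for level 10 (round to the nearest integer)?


XP = 100 * level^1.7
Substitute level = 10:
XP = 100 * 10^1.7
= 100 * 50.1187
= 5012

5012 XP


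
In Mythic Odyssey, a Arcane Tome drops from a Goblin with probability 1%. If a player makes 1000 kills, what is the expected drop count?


Expected drops = kills * (drop_rate / 100)
= 1000 * (1 / 100)
= 1000 * 0.01
= 10.0

10.0 drops


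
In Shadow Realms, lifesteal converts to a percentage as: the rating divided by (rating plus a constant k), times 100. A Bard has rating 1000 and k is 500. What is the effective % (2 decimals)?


effective% = rating / (rating + k) * 100
= 1000 / (1000 + 500) * 100
= 1000 / 1500 * 100
= 0.666667 * 100
= 66.67%

66.67%


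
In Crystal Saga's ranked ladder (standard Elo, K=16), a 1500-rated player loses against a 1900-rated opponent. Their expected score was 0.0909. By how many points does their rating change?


Elo update: delta = K * (S - Ea), where S = 0 (loses)
S - Ea = 0 - 0.0909 = -0.0909
Rating change = 16 * -0.0909
= -1.45

-1.45 rating points


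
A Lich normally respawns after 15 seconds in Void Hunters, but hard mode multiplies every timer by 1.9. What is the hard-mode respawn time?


Respawn time = base * multiplier
= 15 * 1.9
= 28.5 seconds

28.5 seconds


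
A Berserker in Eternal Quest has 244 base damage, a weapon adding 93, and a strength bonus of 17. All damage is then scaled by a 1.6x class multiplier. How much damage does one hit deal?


Sum base + weapon + str = 244 + 93 + 17 = 354
Multiply by 1.6:
354 * 1.6 = 566.4

566.4 damage


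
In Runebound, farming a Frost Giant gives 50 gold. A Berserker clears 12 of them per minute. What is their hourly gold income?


Gold per minute = 50 * 12 = 600
Gold per hour = 600 * 60 = 36000

36000 gold/hour


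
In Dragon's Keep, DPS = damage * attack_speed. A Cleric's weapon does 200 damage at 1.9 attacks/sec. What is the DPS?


DPS = damage * attack_speed
= 200 * 1.9
= 380.0

380.0 DPS


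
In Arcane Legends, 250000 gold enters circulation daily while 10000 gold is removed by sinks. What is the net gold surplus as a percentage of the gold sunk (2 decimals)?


Net gold = 250000 - 10000 = 240000
Inflation rate = net / sunk * 100 = 240000 / 10000 * 100
= 24.0 * 100
= 2400.00%

2400.00%


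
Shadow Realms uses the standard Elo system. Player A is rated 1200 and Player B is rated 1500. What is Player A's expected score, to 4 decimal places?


Elo expected score: Ea = 1/(1 + 10^((Rb-Ra)/400))
Rb - Ra = 1500 - 1200 = 300
(Rb-Ra)/400 = 300/400 = 0.75
10^0.75 = 5.623413
Ea = 1/(1 + 5.623413) = 1/6.623413 = 0.1510

0.1510


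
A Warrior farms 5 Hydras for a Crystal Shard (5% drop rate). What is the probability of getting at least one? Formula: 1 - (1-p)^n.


P(at least one) = 1 - P(none) = 1 - (1-p)^n
p = 5/100 = 0.05
1 - p = 0.95
(1 - p)^5 = 0.95^5 = 0.773781
P(at least one) = 1 - 0.773781 = 0.2262

0.2262


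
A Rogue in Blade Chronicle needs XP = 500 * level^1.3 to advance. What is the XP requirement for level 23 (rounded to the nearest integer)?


XP = 500 * level^1.3
Substitute level = 23:
XP = 500 * 23^1.3
= 500 * 58.9178
= 29459

29459 XP


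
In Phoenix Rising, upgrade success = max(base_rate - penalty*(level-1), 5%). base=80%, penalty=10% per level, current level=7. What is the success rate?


raw_rate = 80 - 10 * (7 - 1)
= 80 - 10 * 6
= 80 - 60
= 20
Apply floor: max(20, 5) = 20%

20%


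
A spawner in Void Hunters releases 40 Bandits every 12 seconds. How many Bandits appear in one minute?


Spawns per minute = count * (60 / interval)
= 40 * (60 / 12)
= 40 * 5.0
= 200.0

200.0 per minute


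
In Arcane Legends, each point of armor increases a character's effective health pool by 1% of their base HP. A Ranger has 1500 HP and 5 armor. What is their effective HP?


EHP = 1500 * (1 + 5/100)
= 1500 * (1 + 0.05)
= 1500 * 1.05
= 1575.0

1575.0 EHP


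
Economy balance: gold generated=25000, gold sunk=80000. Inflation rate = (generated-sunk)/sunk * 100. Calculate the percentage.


Net gold = 25000 - 80000 = -55000
Inflation rate = net / sunk * 100 = -55000 / 80000 * 100
= -0.6875 * 100
= -68.75%

-68.75%


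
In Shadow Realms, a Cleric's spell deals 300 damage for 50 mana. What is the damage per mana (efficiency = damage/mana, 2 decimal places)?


Efficiency = damage / mana
= 300 / 50
= 6.00

6.00 dmg/mana


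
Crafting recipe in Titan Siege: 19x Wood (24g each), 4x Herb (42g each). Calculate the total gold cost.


Cost breakdown:
  Wood: 19 * 24 = 456
  Herb: 4 * 42 = 168
Total = 456 + 168 = 624

624 gold


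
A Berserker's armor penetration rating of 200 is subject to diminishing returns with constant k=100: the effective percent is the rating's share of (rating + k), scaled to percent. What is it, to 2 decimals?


effective% = rating / (rating + k) * 100
= 200 / (200 + 100) * 100
= 200 / 300 * 100
= 0.666667 * 100
= 66.67%

66.67%


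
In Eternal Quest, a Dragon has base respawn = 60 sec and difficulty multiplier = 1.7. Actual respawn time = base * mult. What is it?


Respawn time = base * multiplier
= 60 * 1.7
= 102.0 seconds

102.0 seconds


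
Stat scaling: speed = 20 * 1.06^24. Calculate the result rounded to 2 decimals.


value = base * growth^level
= 20 * 1.06^24
= 20 * 4.048935
= 80.98

80.98 speed


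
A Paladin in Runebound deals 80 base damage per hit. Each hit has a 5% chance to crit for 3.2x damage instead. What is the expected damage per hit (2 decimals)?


E[dmg] = base * (1 + crit_chance * (crit_mult - 1))
cc as decimal = 5/100 = 0.05
cm - 1 = 3.2 - 1 = 2.2
Bonus factor = 0.05 * 2.2 = 0.11
Total multiplier = 1 + 0.11 = 1.11
Expected damage = 80 * 1.11 = 88.80

88.80 damage


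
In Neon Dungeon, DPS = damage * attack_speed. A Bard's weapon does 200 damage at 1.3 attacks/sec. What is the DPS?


DPS = damage * attack_speed
= 200 * 1.3
= 260.0

260.0 DPS


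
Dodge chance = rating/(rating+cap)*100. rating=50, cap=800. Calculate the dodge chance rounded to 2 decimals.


dodge% = 50 / (50 + 800) * 100
= 50 / 850 * 100
= 0.058824 * 100
= 5.88%

5.88%


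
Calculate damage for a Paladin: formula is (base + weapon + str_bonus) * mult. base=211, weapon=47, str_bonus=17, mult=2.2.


Sum base + weapon + str = 211 + 47 + 17 = 275
Multiply by 2.2:
275 * 2.2 = 605.0

605.0 damage


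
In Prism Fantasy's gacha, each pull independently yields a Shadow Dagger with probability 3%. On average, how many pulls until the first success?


Expected pulls for a geometric distribution = 1/p = 100 / rate%
= 100 / 3
= 33.33

33.33 pulls
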